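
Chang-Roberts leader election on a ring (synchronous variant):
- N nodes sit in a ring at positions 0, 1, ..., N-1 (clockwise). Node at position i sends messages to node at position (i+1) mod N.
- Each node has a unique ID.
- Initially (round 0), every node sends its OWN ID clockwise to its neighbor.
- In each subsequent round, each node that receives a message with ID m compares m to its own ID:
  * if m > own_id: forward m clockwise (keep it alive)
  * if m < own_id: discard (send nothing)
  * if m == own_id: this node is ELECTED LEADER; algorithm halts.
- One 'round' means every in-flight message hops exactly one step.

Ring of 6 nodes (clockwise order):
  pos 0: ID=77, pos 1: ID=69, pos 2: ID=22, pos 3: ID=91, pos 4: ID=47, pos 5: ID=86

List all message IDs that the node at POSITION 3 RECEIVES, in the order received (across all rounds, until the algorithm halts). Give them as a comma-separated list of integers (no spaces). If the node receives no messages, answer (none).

Answer: 22,69,77,86,91

Derivation:
Round 1: pos1(id69) recv 77: fwd; pos2(id22) recv 69: fwd; pos3(id91) recv 22: drop; pos4(id47) recv 91: fwd; pos5(id86) recv 47: drop; pos0(id77) recv 86: fwd
Round 2: pos2(id22) recv 77: fwd; pos3(id91) recv 69: drop; pos5(id86) recv 91: fwd; pos1(id69) recv 86: fwd
Round 3: pos3(id91) recv 77: drop; pos0(id77) recv 91: fwd; pos2(id22) recv 86: fwd
Round 4: pos1(id69) recv 91: fwd; pos3(id91) recv 86: drop
Round 5: pos2(id22) recv 91: fwd
Round 6: pos3(id91) recv 91: ELECTED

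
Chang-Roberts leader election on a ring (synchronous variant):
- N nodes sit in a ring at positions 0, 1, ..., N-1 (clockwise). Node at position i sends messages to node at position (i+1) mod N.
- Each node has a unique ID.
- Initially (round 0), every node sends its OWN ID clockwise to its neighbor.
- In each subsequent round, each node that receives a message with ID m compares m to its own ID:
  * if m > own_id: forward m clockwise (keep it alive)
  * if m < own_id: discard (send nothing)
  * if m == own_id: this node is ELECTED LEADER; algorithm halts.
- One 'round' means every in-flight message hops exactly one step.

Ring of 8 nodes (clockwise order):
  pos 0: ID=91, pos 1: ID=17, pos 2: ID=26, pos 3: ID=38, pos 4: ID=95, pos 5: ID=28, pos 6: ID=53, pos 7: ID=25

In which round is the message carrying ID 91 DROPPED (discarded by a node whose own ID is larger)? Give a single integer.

Answer: 4

Derivation:
Round 1: pos1(id17) recv 91: fwd; pos2(id26) recv 17: drop; pos3(id38) recv 26: drop; pos4(id95) recv 38: drop; pos5(id28) recv 95: fwd; pos6(id53) recv 28: drop; pos7(id25) recv 53: fwd; pos0(id91) recv 25: drop
Round 2: pos2(id26) recv 91: fwd; pos6(id53) recv 95: fwd; pos0(id91) recv 53: drop
Round 3: pos3(id38) recv 91: fwd; pos7(id25) recv 95: fwd
Round 4: pos4(id95) recv 91: drop; pos0(id91) recv 95: fwd
Round 5: pos1(id17) recv 95: fwd
Round 6: pos2(id26) recv 95: fwd
Round 7: pos3(id38) recv 95: fwd
Round 8: pos4(id95) recv 95: ELECTED
Message ID 91 originates at pos 0; dropped at pos 4 in round 4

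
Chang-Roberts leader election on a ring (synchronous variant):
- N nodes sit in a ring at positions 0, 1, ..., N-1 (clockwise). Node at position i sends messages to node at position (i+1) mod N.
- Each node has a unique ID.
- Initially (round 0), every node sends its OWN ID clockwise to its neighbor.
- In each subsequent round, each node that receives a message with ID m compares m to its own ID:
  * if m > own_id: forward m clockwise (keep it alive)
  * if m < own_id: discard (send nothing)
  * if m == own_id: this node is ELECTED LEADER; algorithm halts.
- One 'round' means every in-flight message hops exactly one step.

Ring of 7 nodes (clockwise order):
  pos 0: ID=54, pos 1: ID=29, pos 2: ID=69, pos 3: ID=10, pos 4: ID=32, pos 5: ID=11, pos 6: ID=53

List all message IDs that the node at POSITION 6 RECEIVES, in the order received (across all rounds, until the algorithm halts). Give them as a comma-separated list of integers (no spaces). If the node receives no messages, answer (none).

Answer: 11,32,69

Derivation:
Round 1: pos1(id29) recv 54: fwd; pos2(id69) recv 29: drop; pos3(id10) recv 69: fwd; pos4(id32) recv 10: drop; pos5(id11) recv 32: fwd; pos6(id53) recv 11: drop; pos0(id54) recv 53: drop
Round 2: pos2(id69) recv 54: drop; pos4(id32) recv 69: fwd; pos6(id53) recv 32: drop
Round 3: pos5(id11) recv 69: fwd
Round 4: pos6(id53) recv 69: fwd
Round 5: pos0(id54) recv 69: fwd
Round 6: pos1(id29) recv 69: fwd
Round 7: pos2(id69) recv 69: ELECTED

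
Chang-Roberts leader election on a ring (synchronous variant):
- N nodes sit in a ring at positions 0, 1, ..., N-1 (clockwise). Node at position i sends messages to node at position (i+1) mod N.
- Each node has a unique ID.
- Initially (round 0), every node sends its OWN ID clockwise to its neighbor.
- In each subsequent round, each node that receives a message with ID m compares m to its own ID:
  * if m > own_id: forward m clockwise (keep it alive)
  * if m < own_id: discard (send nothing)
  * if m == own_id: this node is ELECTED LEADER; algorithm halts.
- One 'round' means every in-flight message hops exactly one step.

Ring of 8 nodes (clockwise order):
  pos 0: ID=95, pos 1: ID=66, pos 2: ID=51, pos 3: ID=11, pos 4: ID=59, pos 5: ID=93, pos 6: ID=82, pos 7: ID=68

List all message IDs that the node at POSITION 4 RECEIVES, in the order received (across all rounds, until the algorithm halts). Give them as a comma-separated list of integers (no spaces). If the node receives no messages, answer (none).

Round 1: pos1(id66) recv 95: fwd; pos2(id51) recv 66: fwd; pos3(id11) recv 51: fwd; pos4(id59) recv 11: drop; pos5(id93) recv 59: drop; pos6(id82) recv 93: fwd; pos7(id68) recv 82: fwd; pos0(id95) recv 68: drop
Round 2: pos2(id51) recv 95: fwd; pos3(id11) recv 66: fwd; pos4(id59) recv 51: drop; pos7(id68) recv 93: fwd; pos0(id95) recv 82: drop
Round 3: pos3(id11) recv 95: fwd; pos4(id59) recv 66: fwd; pos0(id95) recv 93: drop
Round 4: pos4(id59) recv 95: fwd; pos5(id93) recv 66: drop
Round 5: pos5(id93) recv 95: fwd
Round 6: pos6(id82) recv 95: fwd
Round 7: pos7(id68) recv 95: fwd
Round 8: pos0(id95) recv 95: ELECTED

Answer: 11,51,66,95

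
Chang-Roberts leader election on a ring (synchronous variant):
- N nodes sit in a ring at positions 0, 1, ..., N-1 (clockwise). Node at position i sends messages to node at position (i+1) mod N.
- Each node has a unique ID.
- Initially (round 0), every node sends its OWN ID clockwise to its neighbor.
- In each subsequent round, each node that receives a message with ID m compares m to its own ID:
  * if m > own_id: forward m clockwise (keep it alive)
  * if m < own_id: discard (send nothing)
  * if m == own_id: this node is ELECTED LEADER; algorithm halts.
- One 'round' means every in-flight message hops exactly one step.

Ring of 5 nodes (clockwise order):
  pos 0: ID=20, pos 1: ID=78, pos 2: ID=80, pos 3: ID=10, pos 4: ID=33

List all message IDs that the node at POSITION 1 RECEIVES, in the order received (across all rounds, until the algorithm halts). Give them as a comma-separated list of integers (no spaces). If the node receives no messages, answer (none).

Answer: 20,33,80

Derivation:
Round 1: pos1(id78) recv 20: drop; pos2(id80) recv 78: drop; pos3(id10) recv 80: fwd; pos4(id33) recv 10: drop; pos0(id20) recv 33: fwd
Round 2: pos4(id33) recv 80: fwd; pos1(id78) recv 33: drop
Round 3: pos0(id20) recv 80: fwd
Round 4: pos1(id78) recv 80: fwd
Round 5: pos2(id80) recv 80: ELECTED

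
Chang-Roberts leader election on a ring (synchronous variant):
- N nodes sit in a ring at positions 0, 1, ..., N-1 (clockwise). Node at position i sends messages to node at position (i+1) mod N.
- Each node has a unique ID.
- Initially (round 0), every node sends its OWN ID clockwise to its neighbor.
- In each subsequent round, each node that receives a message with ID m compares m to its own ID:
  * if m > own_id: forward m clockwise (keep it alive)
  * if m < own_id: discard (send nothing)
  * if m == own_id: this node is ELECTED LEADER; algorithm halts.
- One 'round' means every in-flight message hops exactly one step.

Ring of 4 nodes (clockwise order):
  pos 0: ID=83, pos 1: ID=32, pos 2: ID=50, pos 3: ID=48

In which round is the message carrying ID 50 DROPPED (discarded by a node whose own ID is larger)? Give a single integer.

Round 1: pos1(id32) recv 83: fwd; pos2(id50) recv 32: drop; pos3(id48) recv 50: fwd; pos0(id83) recv 48: drop
Round 2: pos2(id50) recv 83: fwd; pos0(id83) recv 50: drop
Round 3: pos3(id48) recv 83: fwd
Round 4: pos0(id83) recv 83: ELECTED
Message ID 50 originates at pos 2; dropped at pos 0 in round 2

Answer: 2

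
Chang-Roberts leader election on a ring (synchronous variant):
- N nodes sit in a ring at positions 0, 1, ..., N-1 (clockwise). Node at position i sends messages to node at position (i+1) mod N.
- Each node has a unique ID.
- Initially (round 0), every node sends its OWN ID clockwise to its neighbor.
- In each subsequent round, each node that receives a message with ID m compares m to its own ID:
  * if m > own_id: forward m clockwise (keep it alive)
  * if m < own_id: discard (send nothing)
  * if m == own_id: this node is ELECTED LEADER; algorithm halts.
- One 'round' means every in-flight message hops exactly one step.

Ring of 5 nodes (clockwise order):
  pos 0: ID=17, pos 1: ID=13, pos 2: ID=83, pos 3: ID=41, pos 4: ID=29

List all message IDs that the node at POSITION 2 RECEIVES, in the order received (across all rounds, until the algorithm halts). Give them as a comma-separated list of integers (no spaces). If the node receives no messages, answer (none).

Round 1: pos1(id13) recv 17: fwd; pos2(id83) recv 13: drop; pos3(id41) recv 83: fwd; pos4(id29) recv 41: fwd; pos0(id17) recv 29: fwd
Round 2: pos2(id83) recv 17: drop; pos4(id29) recv 83: fwd; pos0(id17) recv 41: fwd; pos1(id13) recv 29: fwd
Round 3: pos0(id17) recv 83: fwd; pos1(id13) recv 41: fwd; pos2(id83) recv 29: drop
Round 4: pos1(id13) recv 83: fwd; pos2(id83) recv 41: drop
Round 5: pos2(id83) recv 83: ELECTED

Answer: 13,17,29,41,83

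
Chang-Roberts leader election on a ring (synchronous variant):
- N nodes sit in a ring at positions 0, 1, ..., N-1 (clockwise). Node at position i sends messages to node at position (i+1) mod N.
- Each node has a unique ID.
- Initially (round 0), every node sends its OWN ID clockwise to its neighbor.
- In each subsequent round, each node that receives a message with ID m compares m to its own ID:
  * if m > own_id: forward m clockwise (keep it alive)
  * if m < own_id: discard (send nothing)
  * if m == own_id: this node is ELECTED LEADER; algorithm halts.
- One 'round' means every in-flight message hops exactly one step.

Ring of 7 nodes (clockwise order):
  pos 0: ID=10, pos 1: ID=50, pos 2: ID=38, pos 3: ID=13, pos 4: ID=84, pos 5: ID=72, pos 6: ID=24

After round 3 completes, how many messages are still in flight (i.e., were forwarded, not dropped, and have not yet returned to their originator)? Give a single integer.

Round 1: pos1(id50) recv 10: drop; pos2(id38) recv 50: fwd; pos3(id13) recv 38: fwd; pos4(id84) recv 13: drop; pos5(id72) recv 84: fwd; pos6(id24) recv 72: fwd; pos0(id10) recv 24: fwd
Round 2: pos3(id13) recv 50: fwd; pos4(id84) recv 38: drop; pos6(id24) recv 84: fwd; pos0(id10) recv 72: fwd; pos1(id50) recv 24: drop
Round 3: pos4(id84) recv 50: drop; pos0(id10) recv 84: fwd; pos1(id50) recv 72: fwd
After round 3: 2 messages still in flight

Answer: 2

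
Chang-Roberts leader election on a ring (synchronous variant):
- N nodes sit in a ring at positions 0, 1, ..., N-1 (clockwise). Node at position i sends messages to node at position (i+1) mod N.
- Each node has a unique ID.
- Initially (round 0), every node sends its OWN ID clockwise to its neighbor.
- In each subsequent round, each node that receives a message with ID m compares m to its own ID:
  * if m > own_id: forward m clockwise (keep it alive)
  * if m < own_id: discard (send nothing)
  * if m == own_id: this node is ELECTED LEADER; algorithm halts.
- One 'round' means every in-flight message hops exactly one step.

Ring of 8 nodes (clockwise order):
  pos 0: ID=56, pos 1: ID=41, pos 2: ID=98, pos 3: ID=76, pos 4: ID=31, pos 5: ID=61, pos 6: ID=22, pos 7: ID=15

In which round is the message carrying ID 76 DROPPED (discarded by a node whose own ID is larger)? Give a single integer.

Round 1: pos1(id41) recv 56: fwd; pos2(id98) recv 41: drop; pos3(id76) recv 98: fwd; pos4(id31) recv 76: fwd; pos5(id61) recv 31: drop; pos6(id22) recv 61: fwd; pos7(id15) recv 22: fwd; pos0(id56) recv 15: drop
Round 2: pos2(id98) recv 56: drop; pos4(id31) recv 98: fwd; pos5(id61) recv 76: fwd; pos7(id15) recv 61: fwd; pos0(id56) recv 22: drop
Round 3: pos5(id61) recv 98: fwd; pos6(id22) recv 76: fwd; pos0(id56) recv 61: fwd
Round 4: pos6(id22) recv 98: fwd; pos7(id15) recv 76: fwd; pos1(id41) recv 61: fwd
Round 5: pos7(id15) recv 98: fwd; pos0(id56) recv 76: fwd; pos2(id98) recv 61: drop
Round 6: pos0(id56) recv 98: fwd; pos1(id41) recv 76: fwd
Round 7: pos1(id41) recv 98: fwd; pos2(id98) recv 76: drop
Round 8: pos2(id98) recv 98: ELECTED
Message ID 76 originates at pos 3; dropped at pos 2 in round 7

Answer: 7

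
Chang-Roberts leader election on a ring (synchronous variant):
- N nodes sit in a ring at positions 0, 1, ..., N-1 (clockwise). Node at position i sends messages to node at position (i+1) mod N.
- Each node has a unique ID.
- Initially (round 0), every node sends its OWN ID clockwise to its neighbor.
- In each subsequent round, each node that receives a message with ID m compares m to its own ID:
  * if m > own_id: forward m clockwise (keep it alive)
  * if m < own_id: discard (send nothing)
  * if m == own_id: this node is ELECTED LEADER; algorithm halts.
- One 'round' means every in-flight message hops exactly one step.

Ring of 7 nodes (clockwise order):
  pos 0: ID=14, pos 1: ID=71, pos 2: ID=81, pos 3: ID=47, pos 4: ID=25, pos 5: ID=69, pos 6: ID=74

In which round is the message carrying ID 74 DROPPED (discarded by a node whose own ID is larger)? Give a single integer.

Round 1: pos1(id71) recv 14: drop; pos2(id81) recv 71: drop; pos3(id47) recv 81: fwd; pos4(id25) recv 47: fwd; pos5(id69) recv 25: drop; pos6(id74) recv 69: drop; pos0(id14) recv 74: fwd
Round 2: pos4(id25) recv 81: fwd; pos5(id69) recv 47: drop; pos1(id71) recv 74: fwd
Round 3: pos5(id69) recv 81: fwd; pos2(id81) recv 74: drop
Round 4: pos6(id74) recv 81: fwd
Round 5: pos0(id14) recv 81: fwd
Round 6: pos1(id71) recv 81: fwd
Round 7: pos2(id81) recv 81: ELECTED
Message ID 74 originates at pos 6; dropped at pos 2 in round 3

Answer: 3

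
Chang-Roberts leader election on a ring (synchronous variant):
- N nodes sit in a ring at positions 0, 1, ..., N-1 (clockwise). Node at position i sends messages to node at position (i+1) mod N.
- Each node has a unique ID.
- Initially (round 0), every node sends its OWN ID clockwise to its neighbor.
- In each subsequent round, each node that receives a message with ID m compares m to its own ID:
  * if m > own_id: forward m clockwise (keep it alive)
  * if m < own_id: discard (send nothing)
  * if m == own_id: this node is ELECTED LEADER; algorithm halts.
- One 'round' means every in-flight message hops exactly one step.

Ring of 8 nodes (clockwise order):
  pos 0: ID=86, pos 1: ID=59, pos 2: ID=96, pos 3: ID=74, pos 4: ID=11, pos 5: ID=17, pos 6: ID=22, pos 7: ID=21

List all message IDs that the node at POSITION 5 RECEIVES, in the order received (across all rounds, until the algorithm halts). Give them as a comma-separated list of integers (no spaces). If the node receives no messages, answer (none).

Answer: 11,74,96

Derivation:
Round 1: pos1(id59) recv 86: fwd; pos2(id96) recv 59: drop; pos3(id74) recv 96: fwd; pos4(id11) recv 74: fwd; pos5(id17) recv 11: drop; pos6(id22) recv 17: drop; pos7(id21) recv 22: fwd; pos0(id86) recv 21: drop
Round 2: pos2(id96) recv 86: drop; pos4(id11) recv 96: fwd; pos5(id17) recv 74: fwd; pos0(id86) recv 22: drop
Round 3: pos5(id17) recv 96: fwd; pos6(id22) recv 74: fwd
Round 4: pos6(id22) recv 96: fwd; pos7(id21) recv 74: fwd
Round 5: pos7(id21) recv 96: fwd; pos0(id86) recv 74: drop
Round 6: pos0(id86) recv 96: fwd
Round 7: pos1(id59) recv 96: fwd
Round 8: pos2(id96) recv 96: ELECTED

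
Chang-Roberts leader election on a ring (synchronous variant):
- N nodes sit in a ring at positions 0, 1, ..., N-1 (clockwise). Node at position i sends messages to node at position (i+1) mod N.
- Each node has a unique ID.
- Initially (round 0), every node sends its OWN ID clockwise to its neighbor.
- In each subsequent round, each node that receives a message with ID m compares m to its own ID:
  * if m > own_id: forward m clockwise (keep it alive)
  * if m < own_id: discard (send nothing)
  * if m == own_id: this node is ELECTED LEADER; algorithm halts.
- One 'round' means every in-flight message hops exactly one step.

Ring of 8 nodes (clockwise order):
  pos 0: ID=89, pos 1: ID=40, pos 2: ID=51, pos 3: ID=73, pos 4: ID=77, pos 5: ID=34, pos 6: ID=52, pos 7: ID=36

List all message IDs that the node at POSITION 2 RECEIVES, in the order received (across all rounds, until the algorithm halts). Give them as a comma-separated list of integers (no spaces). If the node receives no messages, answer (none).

Round 1: pos1(id40) recv 89: fwd; pos2(id51) recv 40: drop; pos3(id73) recv 51: drop; pos4(id77) recv 73: drop; pos5(id34) recv 77: fwd; pos6(id52) recv 34: drop; pos7(id36) recv 52: fwd; pos0(id89) recv 36: drop
Round 2: pos2(id51) recv 89: fwd; pos6(id52) recv 77: fwd; pos0(id89) recv 52: drop
Round 3: pos3(id73) recv 89: fwd; pos7(id36) recv 77: fwd
Round 4: pos4(id77) recv 89: fwd; pos0(id89) recv 77: drop
Round 5: pos5(id34) recv 89: fwd
Round 6: pos6(id52) recv 89: fwd
Round 7: pos7(id36) recv 89: fwd
Round 8: pos0(id89) recv 89: ELECTED

Answer: 40,89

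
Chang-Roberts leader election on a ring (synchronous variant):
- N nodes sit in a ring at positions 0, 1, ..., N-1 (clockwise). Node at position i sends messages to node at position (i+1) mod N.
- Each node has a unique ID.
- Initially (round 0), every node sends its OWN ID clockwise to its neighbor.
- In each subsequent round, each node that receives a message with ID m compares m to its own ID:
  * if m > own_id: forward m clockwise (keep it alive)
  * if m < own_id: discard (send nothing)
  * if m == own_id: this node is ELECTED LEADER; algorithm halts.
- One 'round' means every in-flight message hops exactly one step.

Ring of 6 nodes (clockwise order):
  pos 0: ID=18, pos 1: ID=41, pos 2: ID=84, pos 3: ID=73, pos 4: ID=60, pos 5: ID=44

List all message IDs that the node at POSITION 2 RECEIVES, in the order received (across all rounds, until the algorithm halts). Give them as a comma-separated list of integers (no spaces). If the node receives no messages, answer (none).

Answer: 41,44,60,73,84

Derivation:
Round 1: pos1(id41) recv 18: drop; pos2(id84) recv 41: drop; pos3(id73) recv 84: fwd; pos4(id60) recv 73: fwd; pos5(id44) recv 60: fwd; pos0(id18) recv 44: fwd
Round 2: pos4(id60) recv 84: fwd; pos5(id44) recv 73: fwd; pos0(id18) recv 60: fwd; pos1(id41) recv 44: fwd
Round 3: pos5(id44) recv 84: fwd; pos0(id18) recv 73: fwd; pos1(id41) recv 60: fwd; pos2(id84) recv 44: drop
Round 4: pos0(id18) recv 84: fwd; pos1(id41) recv 73: fwd; pos2(id84) recv 60: drop
Round 5: pos1(id41) recv 84: fwd; pos2(id84) recv 73: drop
Round 6: pos2(id84) recv 84: ELECTED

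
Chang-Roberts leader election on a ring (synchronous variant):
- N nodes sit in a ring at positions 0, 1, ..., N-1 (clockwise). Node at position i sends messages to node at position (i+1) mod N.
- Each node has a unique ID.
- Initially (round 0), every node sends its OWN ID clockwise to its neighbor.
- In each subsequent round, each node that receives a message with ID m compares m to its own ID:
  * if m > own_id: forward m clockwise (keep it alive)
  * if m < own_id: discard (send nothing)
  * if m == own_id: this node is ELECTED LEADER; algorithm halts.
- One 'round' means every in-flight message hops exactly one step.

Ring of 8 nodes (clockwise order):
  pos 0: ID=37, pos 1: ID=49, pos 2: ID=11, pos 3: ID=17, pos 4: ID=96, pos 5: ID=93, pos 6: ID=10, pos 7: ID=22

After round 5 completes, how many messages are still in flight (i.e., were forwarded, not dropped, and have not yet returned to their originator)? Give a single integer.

Round 1: pos1(id49) recv 37: drop; pos2(id11) recv 49: fwd; pos3(id17) recv 11: drop; pos4(id96) recv 17: drop; pos5(id93) recv 96: fwd; pos6(id10) recv 93: fwd; pos7(id22) recv 10: drop; pos0(id37) recv 22: drop
Round 2: pos3(id17) recv 49: fwd; pos6(id10) recv 96: fwd; pos7(id22) recv 93: fwd
Round 3: pos4(id96) recv 49: drop; pos7(id22) recv 96: fwd; pos0(id37) recv 93: fwd
Round 4: pos0(id37) recv 96: fwd; pos1(id49) recv 93: fwd
Round 5: pos1(id49) recv 96: fwd; pos2(id11) recv 93: fwd
After round 5: 2 messages still in flight

Answer: 2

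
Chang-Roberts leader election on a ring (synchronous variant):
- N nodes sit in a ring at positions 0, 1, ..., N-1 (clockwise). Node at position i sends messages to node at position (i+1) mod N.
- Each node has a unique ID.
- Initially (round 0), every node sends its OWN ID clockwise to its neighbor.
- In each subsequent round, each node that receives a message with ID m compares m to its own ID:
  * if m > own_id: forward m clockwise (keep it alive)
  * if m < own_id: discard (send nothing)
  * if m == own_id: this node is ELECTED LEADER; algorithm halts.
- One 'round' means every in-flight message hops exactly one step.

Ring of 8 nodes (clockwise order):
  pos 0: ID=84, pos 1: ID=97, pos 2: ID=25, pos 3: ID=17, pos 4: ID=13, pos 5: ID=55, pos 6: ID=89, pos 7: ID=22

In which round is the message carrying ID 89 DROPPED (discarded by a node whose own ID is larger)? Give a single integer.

Answer: 3

Derivation:
Round 1: pos1(id97) recv 84: drop; pos2(id25) recv 97: fwd; pos3(id17) recv 25: fwd; pos4(id13) recv 17: fwd; pos5(id55) recv 13: drop; pos6(id89) recv 55: drop; pos7(id22) recv 89: fwd; pos0(id84) recv 22: drop
Round 2: pos3(id17) recv 97: fwd; pos4(id13) recv 25: fwd; pos5(id55) recv 17: drop; pos0(id84) recv 89: fwd
Round 3: pos4(id13) recv 97: fwd; pos5(id55) recv 25: drop; pos1(id97) recv 89: drop
Round 4: pos5(id55) recv 97: fwd
Round 5: pos6(id89) recv 97: fwd
Round 6: pos7(id22) recv 97: fwd
Round 7: pos0(id84) recv 97: fwd
Round 8: pos1(id97) recv 97: ELECTED
Message ID 89 originates at pos 6; dropped at pos 1 in round 3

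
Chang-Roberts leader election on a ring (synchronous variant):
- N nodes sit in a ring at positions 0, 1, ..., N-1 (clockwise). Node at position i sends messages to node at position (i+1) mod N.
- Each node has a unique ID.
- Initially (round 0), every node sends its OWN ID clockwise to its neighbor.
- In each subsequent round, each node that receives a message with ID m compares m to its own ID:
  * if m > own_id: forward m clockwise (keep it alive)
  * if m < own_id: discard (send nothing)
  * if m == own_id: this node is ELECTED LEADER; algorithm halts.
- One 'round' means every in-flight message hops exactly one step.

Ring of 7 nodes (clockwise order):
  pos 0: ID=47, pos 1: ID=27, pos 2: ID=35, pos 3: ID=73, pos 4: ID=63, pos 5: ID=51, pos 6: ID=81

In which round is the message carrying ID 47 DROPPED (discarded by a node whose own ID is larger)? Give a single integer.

Answer: 3

Derivation:
Round 1: pos1(id27) recv 47: fwd; pos2(id35) recv 27: drop; pos3(id73) recv 35: drop; pos4(id63) recv 73: fwd; pos5(id51) recv 63: fwd; pos6(id81) recv 51: drop; pos0(id47) recv 81: fwd
Round 2: pos2(id35) recv 47: fwd; pos5(id51) recv 73: fwd; pos6(id81) recv 63: drop; pos1(id27) recv 81: fwd
Round 3: pos3(id73) recv 47: drop; pos6(id81) recv 73: drop; pos2(id35) recv 81: fwd
Round 4: pos3(id73) recv 81: fwd
Round 5: pos4(id63) recv 81: fwd
Round 6: pos5(id51) recv 81: fwd
Round 7: pos6(id81) recv 81: ELECTED
Message ID 47 originates at pos 0; dropped at pos 3 in round 3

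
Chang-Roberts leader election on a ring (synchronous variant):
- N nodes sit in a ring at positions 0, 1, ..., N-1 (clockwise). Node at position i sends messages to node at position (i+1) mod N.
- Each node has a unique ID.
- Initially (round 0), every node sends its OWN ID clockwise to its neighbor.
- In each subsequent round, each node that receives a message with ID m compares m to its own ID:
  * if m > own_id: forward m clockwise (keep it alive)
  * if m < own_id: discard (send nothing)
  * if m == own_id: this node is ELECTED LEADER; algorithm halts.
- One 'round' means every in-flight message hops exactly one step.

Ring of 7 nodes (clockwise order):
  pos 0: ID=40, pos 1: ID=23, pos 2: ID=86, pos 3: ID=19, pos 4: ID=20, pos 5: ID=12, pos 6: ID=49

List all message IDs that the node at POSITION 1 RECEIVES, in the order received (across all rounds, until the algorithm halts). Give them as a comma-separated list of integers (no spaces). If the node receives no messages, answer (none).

Answer: 40,49,86

Derivation:
Round 1: pos1(id23) recv 40: fwd; pos2(id86) recv 23: drop; pos3(id19) recv 86: fwd; pos4(id20) recv 19: drop; pos5(id12) recv 20: fwd; pos6(id49) recv 12: drop; pos0(id40) recv 49: fwd
Round 2: pos2(id86) recv 40: drop; pos4(id20) recv 86: fwd; pos6(id49) recv 20: drop; pos1(id23) recv 49: fwd
Round 3: pos5(id12) recv 86: fwd; pos2(id86) recv 49: drop
Round 4: pos6(id49) recv 86: fwd
Round 5: pos0(id40) recv 86: fwd
Round 6: pos1(id23) recv 86: fwd
Round 7: pos2(id86) recv 86: ELECTED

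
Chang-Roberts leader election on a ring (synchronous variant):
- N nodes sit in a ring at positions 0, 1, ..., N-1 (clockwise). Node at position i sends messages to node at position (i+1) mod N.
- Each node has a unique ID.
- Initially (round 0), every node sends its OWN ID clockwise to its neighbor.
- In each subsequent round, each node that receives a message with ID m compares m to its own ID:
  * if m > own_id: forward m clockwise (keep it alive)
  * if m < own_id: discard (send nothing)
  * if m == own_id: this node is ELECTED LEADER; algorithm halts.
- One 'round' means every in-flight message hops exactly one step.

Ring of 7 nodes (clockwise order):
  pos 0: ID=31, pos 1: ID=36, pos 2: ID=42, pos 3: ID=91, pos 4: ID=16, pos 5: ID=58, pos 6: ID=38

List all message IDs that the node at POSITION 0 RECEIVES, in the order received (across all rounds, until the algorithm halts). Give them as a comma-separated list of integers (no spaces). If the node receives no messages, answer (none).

Round 1: pos1(id36) recv 31: drop; pos2(id42) recv 36: drop; pos3(id91) recv 42: drop; pos4(id16) recv 91: fwd; pos5(id58) recv 16: drop; pos6(id38) recv 58: fwd; pos0(id31) recv 38: fwd
Round 2: pos5(id58) recv 91: fwd; pos0(id31) recv 58: fwd; pos1(id36) recv 38: fwd
Round 3: pos6(id38) recv 91: fwd; pos1(id36) recv 58: fwd; pos2(id42) recv 38: drop
Round 4: pos0(id31) recv 91: fwd; pos2(id42) recv 58: fwd
Round 5: pos1(id36) recv 91: fwd; pos3(id91) recv 58: drop
Round 6: pos2(id42) recv 91: fwd
Round 7: pos3(id91) recv 91: ELECTED

Answer: 38,58,91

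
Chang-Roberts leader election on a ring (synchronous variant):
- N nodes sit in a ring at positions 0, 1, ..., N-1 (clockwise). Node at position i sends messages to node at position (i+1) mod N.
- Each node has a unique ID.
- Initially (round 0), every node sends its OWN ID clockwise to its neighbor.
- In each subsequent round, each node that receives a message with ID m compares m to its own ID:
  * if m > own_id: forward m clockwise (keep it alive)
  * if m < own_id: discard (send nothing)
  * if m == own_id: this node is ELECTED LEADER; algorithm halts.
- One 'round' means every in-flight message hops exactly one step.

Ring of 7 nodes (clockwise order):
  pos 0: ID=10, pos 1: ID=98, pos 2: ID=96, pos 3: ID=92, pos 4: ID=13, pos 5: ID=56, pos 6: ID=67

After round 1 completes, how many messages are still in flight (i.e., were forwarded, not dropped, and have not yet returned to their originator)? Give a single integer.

Round 1: pos1(id98) recv 10: drop; pos2(id96) recv 98: fwd; pos3(id92) recv 96: fwd; pos4(id13) recv 92: fwd; pos5(id56) recv 13: drop; pos6(id67) recv 56: drop; pos0(id10) recv 67: fwd
After round 1: 4 messages still in flight

Answer: 4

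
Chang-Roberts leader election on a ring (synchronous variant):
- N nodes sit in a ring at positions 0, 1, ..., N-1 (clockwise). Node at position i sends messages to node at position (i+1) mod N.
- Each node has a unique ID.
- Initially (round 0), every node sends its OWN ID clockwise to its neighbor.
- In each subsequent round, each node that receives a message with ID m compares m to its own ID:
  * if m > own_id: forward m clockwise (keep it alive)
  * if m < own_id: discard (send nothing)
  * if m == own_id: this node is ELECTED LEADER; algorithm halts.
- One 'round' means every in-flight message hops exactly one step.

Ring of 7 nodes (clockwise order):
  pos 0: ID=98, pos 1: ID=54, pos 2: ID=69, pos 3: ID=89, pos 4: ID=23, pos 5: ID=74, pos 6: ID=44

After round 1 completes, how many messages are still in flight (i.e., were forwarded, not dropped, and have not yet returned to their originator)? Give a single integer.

Round 1: pos1(id54) recv 98: fwd; pos2(id69) recv 54: drop; pos3(id89) recv 69: drop; pos4(id23) recv 89: fwd; pos5(id74) recv 23: drop; pos6(id44) recv 74: fwd; pos0(id98) recv 44: drop
After round 1: 3 messages still in flight

Answer: 3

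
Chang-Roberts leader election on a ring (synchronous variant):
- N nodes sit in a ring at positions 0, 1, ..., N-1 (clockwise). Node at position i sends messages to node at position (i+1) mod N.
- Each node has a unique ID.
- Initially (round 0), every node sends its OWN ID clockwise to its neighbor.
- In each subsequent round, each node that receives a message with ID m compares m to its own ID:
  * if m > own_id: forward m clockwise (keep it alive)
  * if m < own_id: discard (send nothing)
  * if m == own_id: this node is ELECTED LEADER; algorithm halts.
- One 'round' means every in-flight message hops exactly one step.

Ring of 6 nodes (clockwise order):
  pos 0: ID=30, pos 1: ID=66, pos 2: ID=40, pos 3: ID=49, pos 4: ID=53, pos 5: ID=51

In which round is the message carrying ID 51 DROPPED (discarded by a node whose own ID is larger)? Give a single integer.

Answer: 2

Derivation:
Round 1: pos1(id66) recv 30: drop; pos2(id40) recv 66: fwd; pos3(id49) recv 40: drop; pos4(id53) recv 49: drop; pos5(id51) recv 53: fwd; pos0(id30) recv 51: fwd
Round 2: pos3(id49) recv 66: fwd; pos0(id30) recv 53: fwd; pos1(id66) recv 51: drop
Round 3: pos4(id53) recv 66: fwd; pos1(id66) recv 53: drop
Round 4: pos5(id51) recv 66: fwd
Round 5: pos0(id30) recv 66: fwd
Round 6: pos1(id66) recv 66: ELECTED
Message ID 51 originates at pos 5; dropped at pos 1 in round 2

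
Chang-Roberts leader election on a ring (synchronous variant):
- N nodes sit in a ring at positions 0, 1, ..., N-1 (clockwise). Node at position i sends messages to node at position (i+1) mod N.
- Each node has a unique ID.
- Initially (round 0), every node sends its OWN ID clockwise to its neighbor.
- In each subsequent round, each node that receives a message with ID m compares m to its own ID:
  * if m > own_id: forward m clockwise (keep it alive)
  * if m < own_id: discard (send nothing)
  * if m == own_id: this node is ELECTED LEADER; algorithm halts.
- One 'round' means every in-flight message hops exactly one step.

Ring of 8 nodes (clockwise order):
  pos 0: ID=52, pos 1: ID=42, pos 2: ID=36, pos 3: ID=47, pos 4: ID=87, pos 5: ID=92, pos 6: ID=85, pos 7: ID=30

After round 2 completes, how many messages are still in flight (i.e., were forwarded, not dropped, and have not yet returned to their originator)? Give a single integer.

Answer: 3

Derivation:
Round 1: pos1(id42) recv 52: fwd; pos2(id36) recv 42: fwd; pos3(id47) recv 36: drop; pos4(id87) recv 47: drop; pos5(id92) recv 87: drop; pos6(id85) recv 92: fwd; pos7(id30) recv 85: fwd; pos0(id52) recv 30: drop
Round 2: pos2(id36) recv 52: fwd; pos3(id47) recv 42: drop; pos7(id30) recv 92: fwd; pos0(id52) recv 85: fwd
After round 2: 3 messages still in flight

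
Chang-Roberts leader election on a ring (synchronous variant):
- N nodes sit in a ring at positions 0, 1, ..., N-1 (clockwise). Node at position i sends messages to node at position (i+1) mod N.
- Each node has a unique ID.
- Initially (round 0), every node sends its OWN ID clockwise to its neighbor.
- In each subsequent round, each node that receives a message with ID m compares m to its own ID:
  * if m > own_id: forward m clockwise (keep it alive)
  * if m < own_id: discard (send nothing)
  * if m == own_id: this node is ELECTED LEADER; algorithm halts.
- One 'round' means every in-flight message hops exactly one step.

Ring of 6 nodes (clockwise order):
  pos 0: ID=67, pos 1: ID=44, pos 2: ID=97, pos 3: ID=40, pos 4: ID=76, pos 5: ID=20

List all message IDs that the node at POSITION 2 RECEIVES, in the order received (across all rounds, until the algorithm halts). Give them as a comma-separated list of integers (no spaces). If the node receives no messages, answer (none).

Round 1: pos1(id44) recv 67: fwd; pos2(id97) recv 44: drop; pos3(id40) recv 97: fwd; pos4(id76) recv 40: drop; pos5(id20) recv 76: fwd; pos0(id67) recv 20: drop
Round 2: pos2(id97) recv 67: drop; pos4(id76) recv 97: fwd; pos0(id67) recv 76: fwd
Round 3: pos5(id20) recv 97: fwd; pos1(id44) recv 76: fwd
Round 4: pos0(id67) recv 97: fwd; pos2(id97) recv 76: drop
Round 5: pos1(id44) recv 97: fwd
Round 6: pos2(id97) recv 97: ELECTED

Answer: 44,67,76,97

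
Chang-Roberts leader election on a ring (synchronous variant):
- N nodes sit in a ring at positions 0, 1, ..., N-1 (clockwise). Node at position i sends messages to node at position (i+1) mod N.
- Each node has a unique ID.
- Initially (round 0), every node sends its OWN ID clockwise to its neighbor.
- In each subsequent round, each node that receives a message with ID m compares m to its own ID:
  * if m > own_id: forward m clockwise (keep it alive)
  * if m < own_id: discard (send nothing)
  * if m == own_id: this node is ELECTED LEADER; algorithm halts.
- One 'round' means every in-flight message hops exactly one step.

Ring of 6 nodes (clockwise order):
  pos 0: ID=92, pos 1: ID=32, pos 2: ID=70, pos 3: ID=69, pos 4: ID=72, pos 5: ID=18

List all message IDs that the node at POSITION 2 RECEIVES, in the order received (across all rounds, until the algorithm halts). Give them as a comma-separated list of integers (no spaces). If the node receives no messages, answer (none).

Answer: 32,92

Derivation:
Round 1: pos1(id32) recv 92: fwd; pos2(id70) recv 32: drop; pos3(id69) recv 70: fwd; pos4(id72) recv 69: drop; pos5(id18) recv 72: fwd; pos0(id92) recv 18: drop
Round 2: pos2(id70) recv 92: fwd; pos4(id72) recv 70: drop; pos0(id92) recv 72: drop
Round 3: pos3(id69) recv 92: fwd
Round 4: pos4(id72) recv 92: fwd
Round 5: pos5(id18) recv 92: fwd
Round 6: pos0(id92) recv 92: ELECTED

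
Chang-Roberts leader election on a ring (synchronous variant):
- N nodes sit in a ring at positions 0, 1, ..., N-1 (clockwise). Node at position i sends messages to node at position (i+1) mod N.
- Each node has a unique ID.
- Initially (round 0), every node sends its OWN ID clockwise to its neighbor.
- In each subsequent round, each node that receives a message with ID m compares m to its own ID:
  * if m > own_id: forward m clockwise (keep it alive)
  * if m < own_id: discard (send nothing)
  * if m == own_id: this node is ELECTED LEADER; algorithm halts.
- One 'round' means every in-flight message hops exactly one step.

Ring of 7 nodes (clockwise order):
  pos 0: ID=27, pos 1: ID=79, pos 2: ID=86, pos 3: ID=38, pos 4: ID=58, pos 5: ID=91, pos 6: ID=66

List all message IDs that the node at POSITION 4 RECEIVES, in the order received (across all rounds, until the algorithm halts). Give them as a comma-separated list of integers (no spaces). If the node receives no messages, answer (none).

Answer: 38,86,91

Derivation:
Round 1: pos1(id79) recv 27: drop; pos2(id86) recv 79: drop; pos3(id38) recv 86: fwd; pos4(id58) recv 38: drop; pos5(id91) recv 58: drop; pos6(id66) recv 91: fwd; pos0(id27) recv 66: fwd
Round 2: pos4(id58) recv 86: fwd; pos0(id27) recv 91: fwd; pos1(id79) recv 66: drop
Round 3: pos5(id91) recv 86: drop; pos1(id79) recv 91: fwd
Round 4: pos2(id86) recv 91: fwd
Round 5: pos3(id38) recv 91: fwd
Round 6: pos4(id58) recv 91: fwd
Round 7: pos5(id91) recv 91: ELECTED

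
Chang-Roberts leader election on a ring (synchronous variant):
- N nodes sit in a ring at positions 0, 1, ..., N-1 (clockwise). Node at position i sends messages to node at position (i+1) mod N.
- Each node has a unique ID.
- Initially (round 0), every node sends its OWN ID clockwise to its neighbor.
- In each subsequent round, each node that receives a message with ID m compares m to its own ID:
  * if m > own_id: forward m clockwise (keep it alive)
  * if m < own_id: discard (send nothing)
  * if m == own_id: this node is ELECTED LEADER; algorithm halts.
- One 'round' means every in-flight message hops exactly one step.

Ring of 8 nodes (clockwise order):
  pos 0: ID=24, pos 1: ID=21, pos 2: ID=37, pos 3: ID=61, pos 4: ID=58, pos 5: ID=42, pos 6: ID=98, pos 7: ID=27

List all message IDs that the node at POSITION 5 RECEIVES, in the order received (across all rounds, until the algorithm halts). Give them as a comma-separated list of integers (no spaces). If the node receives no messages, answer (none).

Round 1: pos1(id21) recv 24: fwd; pos2(id37) recv 21: drop; pos3(id61) recv 37: drop; pos4(id58) recv 61: fwd; pos5(id42) recv 58: fwd; pos6(id98) recv 42: drop; pos7(id27) recv 98: fwd; pos0(id24) recv 27: fwd
Round 2: pos2(id37) recv 24: drop; pos5(id42) recv 61: fwd; pos6(id98) recv 58: drop; pos0(id24) recv 98: fwd; pos1(id21) recv 27: fwd
Round 3: pos6(id98) recv 61: drop; pos1(id21) recv 98: fwd; pos2(id37) recv 27: drop
Round 4: pos2(id37) recv 98: fwd
Round 5: pos3(id61) recv 98: fwd
Round 6: pos4(id58) recv 98: fwd
Round 7: pos5(id42) recv 98: fwd
Round 8: pos6(id98) recv 98: ELECTED

Answer: 58,61,98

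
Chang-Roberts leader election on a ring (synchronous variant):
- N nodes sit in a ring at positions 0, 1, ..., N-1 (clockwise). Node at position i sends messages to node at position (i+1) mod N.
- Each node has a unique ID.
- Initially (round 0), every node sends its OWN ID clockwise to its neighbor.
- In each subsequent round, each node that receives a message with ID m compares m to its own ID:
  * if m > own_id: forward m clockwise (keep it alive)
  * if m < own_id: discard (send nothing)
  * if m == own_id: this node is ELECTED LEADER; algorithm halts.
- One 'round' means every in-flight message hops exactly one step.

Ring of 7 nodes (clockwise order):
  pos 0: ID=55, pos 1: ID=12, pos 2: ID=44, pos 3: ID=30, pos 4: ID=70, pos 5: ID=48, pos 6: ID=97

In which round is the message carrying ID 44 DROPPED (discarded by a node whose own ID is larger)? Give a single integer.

Round 1: pos1(id12) recv 55: fwd; pos2(id44) recv 12: drop; pos3(id30) recv 44: fwd; pos4(id70) recv 30: drop; pos5(id48) recv 70: fwd; pos6(id97) recv 48: drop; pos0(id55) recv 97: fwd
Round 2: pos2(id44) recv 55: fwd; pos4(id70) recv 44: drop; pos6(id97) recv 70: drop; pos1(id12) recv 97: fwd
Round 3: pos3(id30) recv 55: fwd; pos2(id44) recv 97: fwd
Round 4: pos4(id70) recv 55: drop; pos3(id30) recv 97: fwd
Round 5: pos4(id70) recv 97: fwd
Round 6: pos5(id48) recv 97: fwd
Round 7: pos6(id97) recv 97: ELECTED
Message ID 44 originates at pos 2; dropped at pos 4 in round 2

Answer: 2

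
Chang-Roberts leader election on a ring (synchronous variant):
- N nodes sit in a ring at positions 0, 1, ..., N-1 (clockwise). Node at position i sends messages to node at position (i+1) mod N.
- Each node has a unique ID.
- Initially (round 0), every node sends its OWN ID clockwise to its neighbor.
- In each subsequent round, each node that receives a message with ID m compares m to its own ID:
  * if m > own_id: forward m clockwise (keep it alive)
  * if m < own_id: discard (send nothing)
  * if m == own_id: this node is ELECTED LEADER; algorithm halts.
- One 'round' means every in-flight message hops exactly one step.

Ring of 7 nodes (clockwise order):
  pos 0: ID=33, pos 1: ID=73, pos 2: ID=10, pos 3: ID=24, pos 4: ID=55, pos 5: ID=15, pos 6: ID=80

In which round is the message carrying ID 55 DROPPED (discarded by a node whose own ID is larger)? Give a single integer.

Round 1: pos1(id73) recv 33: drop; pos2(id10) recv 73: fwd; pos3(id24) recv 10: drop; pos4(id55) recv 24: drop; pos5(id15) recv 55: fwd; pos6(id80) recv 15: drop; pos0(id33) recv 80: fwd
Round 2: pos3(id24) recv 73: fwd; pos6(id80) recv 55: drop; pos1(id73) recv 80: fwd
Round 3: pos4(id55) recv 73: fwd; pos2(id10) recv 80: fwd
Round 4: pos5(id15) recv 73: fwd; pos3(id24) recv 80: fwd
Round 5: pos6(id80) recv 73: drop; pos4(id55) recv 80: fwd
Round 6: pos5(id15) recv 80: fwd
Round 7: pos6(id80) recv 80: ELECTED
Message ID 55 originates at pos 4; dropped at pos 6 in round 2

Answer: 2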